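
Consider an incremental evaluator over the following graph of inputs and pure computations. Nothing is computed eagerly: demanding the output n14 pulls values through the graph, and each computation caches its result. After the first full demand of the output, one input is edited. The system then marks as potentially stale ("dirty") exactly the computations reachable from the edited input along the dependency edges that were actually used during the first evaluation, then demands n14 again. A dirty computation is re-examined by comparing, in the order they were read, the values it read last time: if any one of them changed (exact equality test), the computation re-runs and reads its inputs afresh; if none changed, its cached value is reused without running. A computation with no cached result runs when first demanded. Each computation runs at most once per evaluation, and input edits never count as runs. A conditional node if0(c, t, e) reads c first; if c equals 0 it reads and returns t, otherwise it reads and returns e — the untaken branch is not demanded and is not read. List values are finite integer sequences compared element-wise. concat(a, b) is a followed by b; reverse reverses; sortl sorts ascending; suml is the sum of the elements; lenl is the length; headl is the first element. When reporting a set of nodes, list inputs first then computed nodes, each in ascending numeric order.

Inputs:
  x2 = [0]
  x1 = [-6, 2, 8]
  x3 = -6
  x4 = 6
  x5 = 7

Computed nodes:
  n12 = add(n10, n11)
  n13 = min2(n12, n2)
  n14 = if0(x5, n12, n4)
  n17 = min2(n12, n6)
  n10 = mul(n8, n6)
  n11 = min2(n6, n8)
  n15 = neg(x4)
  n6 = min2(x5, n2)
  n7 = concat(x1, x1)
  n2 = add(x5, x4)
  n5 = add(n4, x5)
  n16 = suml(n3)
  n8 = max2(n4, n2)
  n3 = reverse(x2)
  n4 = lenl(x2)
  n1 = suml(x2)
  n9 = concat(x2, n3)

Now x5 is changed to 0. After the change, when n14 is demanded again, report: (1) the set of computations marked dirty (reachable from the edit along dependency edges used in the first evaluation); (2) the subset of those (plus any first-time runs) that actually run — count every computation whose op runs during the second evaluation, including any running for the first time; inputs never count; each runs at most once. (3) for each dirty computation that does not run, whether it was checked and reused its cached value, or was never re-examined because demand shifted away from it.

Initial pass — values computed on the first demand:
  n4 = lenl([0]) = 1
  n14 = if0(x5=7 -> else branch n4) = 1

Second demand — change propagation:
  n2: newly demanded (no cache) — executes and yields 6.
  n6: newly demanded (no cache) — executes and yields 0.
  n8: newly demanded (no cache) — executes and yields 6.
  n10: newly demanded (no cache) — executes and yields 0.
  n11: newly demanded (no cache) — executes and yields 0.
  n12: newly demanded (no cache) — executes and yields 0.
  n14: re-runs because x5 7->0; new result 0.

The important point: the flipped condition pulls in fresh nodes; n2, n6, n8, n10, n11, n12 run for the first time.

Dirty set: n14.
Run set: n2, n6, n8, n10, n11, n12, n14 (7 run).
All dirty computations ended up running.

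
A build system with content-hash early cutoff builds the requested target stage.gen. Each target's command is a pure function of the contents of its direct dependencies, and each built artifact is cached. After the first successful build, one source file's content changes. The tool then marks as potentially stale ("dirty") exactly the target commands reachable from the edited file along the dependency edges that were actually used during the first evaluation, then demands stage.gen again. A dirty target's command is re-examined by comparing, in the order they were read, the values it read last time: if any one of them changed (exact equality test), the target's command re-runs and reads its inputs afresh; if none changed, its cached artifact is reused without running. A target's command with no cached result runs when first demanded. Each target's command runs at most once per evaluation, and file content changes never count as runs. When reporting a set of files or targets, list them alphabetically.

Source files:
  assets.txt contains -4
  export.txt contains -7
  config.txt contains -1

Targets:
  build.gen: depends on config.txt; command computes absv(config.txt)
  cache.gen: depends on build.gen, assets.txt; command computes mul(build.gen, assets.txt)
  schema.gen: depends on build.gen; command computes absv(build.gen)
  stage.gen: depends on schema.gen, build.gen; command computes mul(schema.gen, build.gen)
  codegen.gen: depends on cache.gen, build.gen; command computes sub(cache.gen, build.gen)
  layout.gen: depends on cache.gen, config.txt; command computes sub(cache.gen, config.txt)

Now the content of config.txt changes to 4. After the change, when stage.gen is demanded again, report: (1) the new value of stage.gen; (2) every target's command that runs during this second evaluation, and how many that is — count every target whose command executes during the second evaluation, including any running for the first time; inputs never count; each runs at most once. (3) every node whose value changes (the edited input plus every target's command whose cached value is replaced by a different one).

New value of stage.gen: 16.
Target commands that run: build.gen, schema.gen, stage.gen — 3 in total.
Values that change: build.gen, config.txt, schema.gen, stage.gen.

First evaluation (everything demanded from the output):
  build.gen = absv(-1) = 1
  schema.gen = absv(1) = 1
  stage.gen = mul(1, 1) = 1

Propagation after the edit:
  build.gen: runs — config.txt -1->4; result 4.
  schema.gen: runs — build.gen 1->4; result 4.
  stage.gen: runs — schema.gen 1->4; build.gen 1->4; result 16.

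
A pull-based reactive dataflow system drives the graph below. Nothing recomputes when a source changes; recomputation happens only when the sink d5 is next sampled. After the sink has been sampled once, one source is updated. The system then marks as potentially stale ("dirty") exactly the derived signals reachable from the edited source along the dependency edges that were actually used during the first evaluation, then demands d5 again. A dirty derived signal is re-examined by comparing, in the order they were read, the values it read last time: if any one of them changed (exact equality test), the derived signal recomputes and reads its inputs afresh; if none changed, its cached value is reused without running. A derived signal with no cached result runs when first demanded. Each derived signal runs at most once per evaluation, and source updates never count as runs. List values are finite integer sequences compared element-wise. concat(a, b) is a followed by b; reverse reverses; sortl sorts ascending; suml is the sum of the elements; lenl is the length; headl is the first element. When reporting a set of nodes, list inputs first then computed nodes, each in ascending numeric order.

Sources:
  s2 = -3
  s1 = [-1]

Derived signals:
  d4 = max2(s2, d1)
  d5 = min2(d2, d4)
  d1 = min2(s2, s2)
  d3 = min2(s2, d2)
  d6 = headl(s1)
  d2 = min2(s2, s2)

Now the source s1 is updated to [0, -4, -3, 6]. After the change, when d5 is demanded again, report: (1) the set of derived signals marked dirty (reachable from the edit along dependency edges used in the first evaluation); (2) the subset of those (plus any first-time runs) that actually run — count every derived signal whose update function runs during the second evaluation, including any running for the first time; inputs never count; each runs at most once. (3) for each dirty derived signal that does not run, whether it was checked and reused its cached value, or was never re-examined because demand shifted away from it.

Marked dirty: none.
Derived signals that run: none — 0 in total.
Every dirty derived signal ran.
Key observation: s1 is never demanded by the output, so the edit triggers no recomputation at all.

First evaluation (everything demanded from the output):
  d1 = min2(-3, -3) = -3
  d2 = min2(-3, -3) = -3
  d4 = max2(-3, -3) = -3
  d5 = min2(-3, -3) = -3

Propagation after the edit:
  s1 feeds no computation that the output demands — nothing is marked dirty and nothing runs.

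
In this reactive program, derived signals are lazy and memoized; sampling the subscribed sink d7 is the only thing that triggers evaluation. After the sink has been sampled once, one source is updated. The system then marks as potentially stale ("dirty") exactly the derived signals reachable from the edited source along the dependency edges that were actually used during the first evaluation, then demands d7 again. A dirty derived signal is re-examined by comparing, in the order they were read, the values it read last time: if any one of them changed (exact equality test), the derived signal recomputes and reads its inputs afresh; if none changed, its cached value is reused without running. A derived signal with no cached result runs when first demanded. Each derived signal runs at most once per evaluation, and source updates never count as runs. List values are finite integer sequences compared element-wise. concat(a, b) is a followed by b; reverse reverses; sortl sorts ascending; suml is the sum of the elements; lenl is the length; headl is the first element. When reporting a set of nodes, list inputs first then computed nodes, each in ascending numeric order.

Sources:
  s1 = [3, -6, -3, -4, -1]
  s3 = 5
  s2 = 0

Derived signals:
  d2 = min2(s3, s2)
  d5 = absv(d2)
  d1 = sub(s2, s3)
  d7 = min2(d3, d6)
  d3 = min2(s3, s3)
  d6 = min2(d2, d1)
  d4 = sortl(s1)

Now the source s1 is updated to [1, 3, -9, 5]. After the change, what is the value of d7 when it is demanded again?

First demand of the output computes:
  d1 = sub(0, 5) = -5
  d2 = min2(5, 0) = 0
  d3 = min2(5, 5) = 5
  d6 = min2(0, -5) = -5
  d7 = min2(5, -5) = -5

After the edit, cleaning proceeds:
  s1 only reaches undemanded nodes; the second demand re-runs nothing.

Note the shortcut — s1 feeds only undemanded nodes, so no recomputation happens.

Demanding d7 again yields -5.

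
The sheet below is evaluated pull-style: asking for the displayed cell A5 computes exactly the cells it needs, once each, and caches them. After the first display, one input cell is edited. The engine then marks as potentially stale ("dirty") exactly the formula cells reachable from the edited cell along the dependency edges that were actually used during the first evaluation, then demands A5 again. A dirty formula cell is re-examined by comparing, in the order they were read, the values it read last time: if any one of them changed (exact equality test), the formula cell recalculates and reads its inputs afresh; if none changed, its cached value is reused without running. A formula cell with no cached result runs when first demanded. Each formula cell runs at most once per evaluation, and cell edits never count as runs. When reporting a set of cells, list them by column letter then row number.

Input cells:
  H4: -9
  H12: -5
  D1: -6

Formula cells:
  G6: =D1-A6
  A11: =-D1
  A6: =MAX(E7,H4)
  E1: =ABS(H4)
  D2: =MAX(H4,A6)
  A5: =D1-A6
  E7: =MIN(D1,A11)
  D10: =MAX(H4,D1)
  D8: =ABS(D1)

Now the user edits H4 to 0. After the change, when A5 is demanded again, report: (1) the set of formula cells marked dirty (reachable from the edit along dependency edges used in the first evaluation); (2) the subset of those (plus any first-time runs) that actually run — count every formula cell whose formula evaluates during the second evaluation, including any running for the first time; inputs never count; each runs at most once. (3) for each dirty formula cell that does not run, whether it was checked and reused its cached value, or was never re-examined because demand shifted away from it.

The edit dirties: A5, A6.
2 formula cells run: A5, A6.
No dirty formula cell escaped a run.

First demand of the output computes:
  A11 = -(-6) = 6
  E7 = MIN(-6, 6) = -6
  A6 = MAX(-6, -9) = -6
  A5 = -6 - -6 = 0

After the edit, cleaning proceeds:
  A6: a read changed (H4 -9->0) — executes, giving 0.
  A5: a read changed (A6 -6->0) — executes, giving -6.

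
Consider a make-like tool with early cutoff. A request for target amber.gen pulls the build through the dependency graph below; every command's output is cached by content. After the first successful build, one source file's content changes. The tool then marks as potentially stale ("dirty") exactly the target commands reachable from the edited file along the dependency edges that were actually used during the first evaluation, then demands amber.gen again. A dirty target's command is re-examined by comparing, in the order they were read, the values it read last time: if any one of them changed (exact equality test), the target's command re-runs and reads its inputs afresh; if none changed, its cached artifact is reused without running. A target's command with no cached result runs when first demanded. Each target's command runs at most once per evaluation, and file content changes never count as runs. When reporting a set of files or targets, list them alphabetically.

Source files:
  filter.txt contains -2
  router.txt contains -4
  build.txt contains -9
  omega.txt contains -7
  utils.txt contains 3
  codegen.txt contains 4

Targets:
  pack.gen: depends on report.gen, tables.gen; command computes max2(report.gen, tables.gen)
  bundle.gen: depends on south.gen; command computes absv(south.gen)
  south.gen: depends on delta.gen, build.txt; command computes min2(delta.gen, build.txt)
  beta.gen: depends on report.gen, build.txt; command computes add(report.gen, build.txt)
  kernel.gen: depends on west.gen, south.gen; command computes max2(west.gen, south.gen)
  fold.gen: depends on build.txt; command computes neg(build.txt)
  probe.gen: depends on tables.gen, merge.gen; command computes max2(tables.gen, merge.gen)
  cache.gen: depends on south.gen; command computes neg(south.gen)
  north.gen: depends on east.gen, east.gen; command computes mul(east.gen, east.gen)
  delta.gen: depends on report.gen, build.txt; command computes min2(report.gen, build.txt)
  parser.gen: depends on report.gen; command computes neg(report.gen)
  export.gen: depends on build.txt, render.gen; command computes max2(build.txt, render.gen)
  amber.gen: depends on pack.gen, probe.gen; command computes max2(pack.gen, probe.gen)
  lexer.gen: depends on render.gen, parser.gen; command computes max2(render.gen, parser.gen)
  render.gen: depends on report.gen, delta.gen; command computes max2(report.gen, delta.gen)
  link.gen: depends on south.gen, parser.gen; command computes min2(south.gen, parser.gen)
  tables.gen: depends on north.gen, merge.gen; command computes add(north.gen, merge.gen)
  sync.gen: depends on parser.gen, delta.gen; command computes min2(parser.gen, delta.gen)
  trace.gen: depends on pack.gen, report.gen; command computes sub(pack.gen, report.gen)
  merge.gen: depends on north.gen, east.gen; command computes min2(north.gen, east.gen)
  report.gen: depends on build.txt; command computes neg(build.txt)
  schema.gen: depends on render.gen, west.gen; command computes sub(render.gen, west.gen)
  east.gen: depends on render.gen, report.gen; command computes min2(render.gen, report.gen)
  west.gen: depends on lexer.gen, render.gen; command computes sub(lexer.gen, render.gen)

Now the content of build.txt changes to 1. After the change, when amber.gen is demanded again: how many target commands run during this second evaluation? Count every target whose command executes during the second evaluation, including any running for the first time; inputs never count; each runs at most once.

First demand of the output computes:
  report.gen = neg(-9) = 9
  delta.gen = min2(9, -9) = -9
  render.gen = max2(9, -9) = 9
  east.gen = min2(9, 9) = 9
  north.gen = mul(9, 9) = 81
  merge.gen = min2(81, 9) = 9
  tables.gen = add(81, 9) = 90
  pack.gen = max2(9, 90) = 90
  probe.gen = max2(90, 9) = 90
  amber.gen = max2(90, 90) = 90

After the edit, cleaning proceeds:
  report.gen: a read changed (build.txt -9->1) — executes, giving -1.
  delta.gen: a read changed (report.gen 9->-1; build.txt -9->1) — executes, giving -1.
  render.gen: a read changed (report.gen 9->-1; delta.gen -9->-1) — executes, giving -1.
  east.gen: a read changed (render.gen 9->-1; report.gen 9->-1) — executes, giving -1.
  north.gen: a read changed (east.gen 9->-1; east.gen 9->-1) — executes, giving 1.
  merge.gen: a read changed (north.gen 81->1; east.gen 9->-1) — executes, giving -1.
  tables.gen: a read changed (north.gen 81->1; merge.gen 9->-1) — executes, giving 0.
  pack.gen: a read changed (report.gen 9->-1; tables.gen 90->0) — executes, giving 0.
  probe.gen: a read changed (tables.gen 90->0; merge.gen 9->-1) — executes, giving 0.
  amber.gen: a read changed (pack.gen 90->0; probe.gen 90->0) — executes, giving 0.

10 target commands run: amber.gen, delta.gen, east.gen, merge.gen, north.gen, pack.gen, probe.gen, render.gen, report.gen, tables.gen.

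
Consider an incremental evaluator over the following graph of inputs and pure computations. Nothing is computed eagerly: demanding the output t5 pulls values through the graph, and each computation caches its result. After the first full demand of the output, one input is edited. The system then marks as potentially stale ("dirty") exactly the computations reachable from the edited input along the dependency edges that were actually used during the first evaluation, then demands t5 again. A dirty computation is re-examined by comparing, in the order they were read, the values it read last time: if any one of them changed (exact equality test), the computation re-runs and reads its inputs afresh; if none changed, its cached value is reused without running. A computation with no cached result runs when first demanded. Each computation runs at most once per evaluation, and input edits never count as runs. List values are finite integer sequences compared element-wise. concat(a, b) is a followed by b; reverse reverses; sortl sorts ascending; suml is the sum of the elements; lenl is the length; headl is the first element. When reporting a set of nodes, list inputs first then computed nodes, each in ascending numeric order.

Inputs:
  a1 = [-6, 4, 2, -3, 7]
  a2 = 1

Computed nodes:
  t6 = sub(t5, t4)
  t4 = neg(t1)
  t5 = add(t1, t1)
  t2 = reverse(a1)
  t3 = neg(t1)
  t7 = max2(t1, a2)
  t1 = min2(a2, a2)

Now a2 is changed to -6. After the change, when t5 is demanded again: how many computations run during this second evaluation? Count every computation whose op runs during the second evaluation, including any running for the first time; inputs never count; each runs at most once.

Initial pass — values computed on the first demand:
  t1 = min2(1, 1) = 1
  t5 = add(1, 1) = 2

Second demand — change propagation:
  t1: re-runs because a2 1->-6; a2 1->-6; new result -6.
  t5: re-runs because t1 1->-6; t1 1->-6; new result -12.

Run set: t1, t5 (2 run).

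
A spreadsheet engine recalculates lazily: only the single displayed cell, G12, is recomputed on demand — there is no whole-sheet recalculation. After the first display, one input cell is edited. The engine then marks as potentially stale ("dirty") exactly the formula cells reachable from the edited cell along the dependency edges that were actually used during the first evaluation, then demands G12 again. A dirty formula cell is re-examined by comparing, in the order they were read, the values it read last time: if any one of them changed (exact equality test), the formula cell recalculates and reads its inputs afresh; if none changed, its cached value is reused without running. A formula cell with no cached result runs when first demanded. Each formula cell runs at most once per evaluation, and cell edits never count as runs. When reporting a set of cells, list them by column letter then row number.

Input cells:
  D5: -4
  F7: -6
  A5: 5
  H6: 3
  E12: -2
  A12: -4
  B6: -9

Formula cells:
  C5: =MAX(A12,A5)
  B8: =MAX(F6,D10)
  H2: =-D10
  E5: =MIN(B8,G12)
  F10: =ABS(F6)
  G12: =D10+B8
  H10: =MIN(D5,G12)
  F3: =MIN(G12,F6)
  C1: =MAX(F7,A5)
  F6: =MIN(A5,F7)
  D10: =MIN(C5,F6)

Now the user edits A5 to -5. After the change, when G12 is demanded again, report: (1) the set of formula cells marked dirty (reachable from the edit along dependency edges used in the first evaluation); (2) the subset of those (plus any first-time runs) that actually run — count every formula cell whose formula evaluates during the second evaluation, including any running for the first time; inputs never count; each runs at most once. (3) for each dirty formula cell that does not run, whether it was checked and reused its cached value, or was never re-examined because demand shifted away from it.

Marked dirty: B8, C5, D10, F6, G12.
Formula cells that run: C5, D10, F6 — 3 in total.
Checked but reused from cache: B8, G12.
Key observation: the cutoff stops propagation at B8 — its inputs' values are unchanged, so it reuses its cache.

First evaluation (everything demanded from the output):
  C5 = MAX(-4, 5) = 5
  F6 = MIN(5, -6) = -6
  D10 = MIN(5, -6) = -6
  B8 = MAX(-6, -6) = -6
  G12 = -6 + -6 = -12

Propagation after the edit:
  C5: runs — A5 5->-5; result -4.
  F6: runs — A5 5->-5; result -6 (same value as before).
  D10: runs — C5 5->-4; result -6 (same value as before).
  B8: checked — values it read are unchanged (F6 unchanged, D10 unchanged); reused cached -6 without running.
  G12: checked — values it read are unchanged (D10 unchanged, B8 unchanged); reused cached -12 without running.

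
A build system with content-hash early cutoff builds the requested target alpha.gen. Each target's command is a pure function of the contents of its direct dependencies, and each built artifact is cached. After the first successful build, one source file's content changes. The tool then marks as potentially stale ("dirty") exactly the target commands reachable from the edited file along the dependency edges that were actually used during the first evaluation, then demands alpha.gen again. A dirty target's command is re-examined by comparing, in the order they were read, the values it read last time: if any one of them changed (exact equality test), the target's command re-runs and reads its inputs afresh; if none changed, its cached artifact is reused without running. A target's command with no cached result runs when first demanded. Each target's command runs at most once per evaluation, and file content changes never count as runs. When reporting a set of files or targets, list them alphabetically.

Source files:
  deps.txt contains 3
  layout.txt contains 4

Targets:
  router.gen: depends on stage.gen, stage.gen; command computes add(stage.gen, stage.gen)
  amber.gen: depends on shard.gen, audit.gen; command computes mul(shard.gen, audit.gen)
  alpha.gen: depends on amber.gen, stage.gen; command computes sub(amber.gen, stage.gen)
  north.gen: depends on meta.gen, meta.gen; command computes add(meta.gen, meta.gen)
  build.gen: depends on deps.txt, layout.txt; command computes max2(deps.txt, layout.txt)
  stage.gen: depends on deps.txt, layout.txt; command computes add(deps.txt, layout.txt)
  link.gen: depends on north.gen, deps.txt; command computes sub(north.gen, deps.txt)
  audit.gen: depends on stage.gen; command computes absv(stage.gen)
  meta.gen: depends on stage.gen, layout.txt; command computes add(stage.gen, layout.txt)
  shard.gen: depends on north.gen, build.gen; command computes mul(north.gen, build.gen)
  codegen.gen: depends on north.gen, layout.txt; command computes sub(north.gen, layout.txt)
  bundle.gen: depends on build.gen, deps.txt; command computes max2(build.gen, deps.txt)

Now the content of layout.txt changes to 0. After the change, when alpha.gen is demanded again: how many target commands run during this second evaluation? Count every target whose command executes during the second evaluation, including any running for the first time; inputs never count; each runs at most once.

Target commands that run: alpha.gen, amber.gen, audit.gen, build.gen, meta.gen, north.gen, shard.gen, stage.gen — 8 in total.

First evaluation (everything demanded from the output):
  build.gen = max2(3, 4) = 4
  stage.gen = add(3, 4) = 7
  audit.gen = absv(7) = 7
  meta.gen = add(7, 4) = 11
  north.gen = add(11, 11) = 22
  shard.gen = mul(22, 4) = 88
  amber.gen = mul(88, 7) = 616
  alpha.gen = sub(616, 7) = 609

Propagation after the edit:
  build.gen: runs — layout.txt 4->0; result 3.
  stage.gen: runs — layout.txt 4->0; result 3.
  audit.gen: runs — stage.gen 7->3; result 3.
  meta.gen: runs — stage.gen 7->3; layout.txt 4->0; result 3.
  north.gen: runs — meta.gen 11->3; meta.gen 11->3; result 6.
  shard.gen: runs — north.gen 22->6; build.gen 4->3; result 18.
  amber.gen: runs — shard.gen 88->18; audit.gen 7->3; result 54.
  alpha.gen: runs — amber.gen 616->54; stage.gen 7->3; result 51.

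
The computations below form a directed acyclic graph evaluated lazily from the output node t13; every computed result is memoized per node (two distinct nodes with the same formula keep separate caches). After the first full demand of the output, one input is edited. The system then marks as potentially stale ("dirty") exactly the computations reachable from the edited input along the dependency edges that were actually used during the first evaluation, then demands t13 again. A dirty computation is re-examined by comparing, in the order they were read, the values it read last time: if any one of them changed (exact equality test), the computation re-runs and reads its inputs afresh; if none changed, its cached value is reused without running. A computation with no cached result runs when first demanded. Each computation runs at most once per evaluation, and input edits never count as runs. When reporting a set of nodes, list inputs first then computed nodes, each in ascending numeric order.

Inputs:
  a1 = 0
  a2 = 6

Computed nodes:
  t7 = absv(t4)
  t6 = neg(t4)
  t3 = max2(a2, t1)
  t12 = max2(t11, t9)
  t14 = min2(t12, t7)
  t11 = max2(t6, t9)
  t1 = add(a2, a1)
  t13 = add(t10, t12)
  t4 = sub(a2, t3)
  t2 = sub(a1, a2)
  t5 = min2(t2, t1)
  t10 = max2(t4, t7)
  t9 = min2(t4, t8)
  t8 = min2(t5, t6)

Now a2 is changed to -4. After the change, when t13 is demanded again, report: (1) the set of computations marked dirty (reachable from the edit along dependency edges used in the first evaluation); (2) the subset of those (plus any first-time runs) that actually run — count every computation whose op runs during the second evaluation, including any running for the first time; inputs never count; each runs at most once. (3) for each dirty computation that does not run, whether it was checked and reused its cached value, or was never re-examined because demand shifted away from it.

First demand of the output computes:
  t1 = add(6, 0) = 6
  t2 = sub(0, 6) = -6
  t3 = max2(6, 6) = 6
  t4 = sub(6, 6) = 0
  t5 = min2(-6, 6) = -6
  t6 = neg(0) = 0
  t7 = absv(0) = 0
  t8 = min2(-6, 0) = -6
  t9 = min2(0, -6) = -6
  t10 = max2(0, 0) = 0
  t11 = max2(0, -6) = 0
  t12 = max2(0, -6) = 0
  t13 = add(0, 0) = 0

After the edit, cleaning proceeds:
  t1: a read changed (a2 6->-4) — executes, giving -4.
  t2: a read changed (a2 6->-4) — executes, giving 4.
  t3: a read changed (a2 6->-4; t1 6->-4) — executes, giving -4.
  t4: a read changed (a2 6->-4; t3 6->-4) — executes, giving 0 — identical to its old value.
  t5: a read changed (t2 -6->4; t1 6->-4) — executes, giving -4.
  t6: dirty, but its reads are unchanged (t4 unchanged); cached 0 stands.
  t7: dirty, but its reads are unchanged (t4 unchanged); cached 0 stands.
  t8: a read changed (t5 -6->-4) — executes, giving -4.
  t9: a read changed (t8 -6->-4) — executes, giving -4.
  t10: dirty, but its reads are unchanged (t4 unchanged, t7 unchanged); cached 0 stands.
  t11: a read changed (t9 -6->-4) — executes, giving 0 — identical to its old value.
  t12: a read changed (t9 -6->-4) — executes, giving 0 — identical to its old value.
  t13: dirty, but its reads are unchanged (t10 unchanged, t12 unchanged); cached 0 stands.

Note where the cutoff bites: t6 is checked, finds nothing changed, and keeps its cache.

The edit dirties: t1, t2, t3, t4, t5, t6, t7, t8, t9, t10, t11, t12, t13.
9 computations run: t1, t2, t3, t4, t5, t8, t9, t11, t12.
Cache hits after checking: t6, t7, t10, t13.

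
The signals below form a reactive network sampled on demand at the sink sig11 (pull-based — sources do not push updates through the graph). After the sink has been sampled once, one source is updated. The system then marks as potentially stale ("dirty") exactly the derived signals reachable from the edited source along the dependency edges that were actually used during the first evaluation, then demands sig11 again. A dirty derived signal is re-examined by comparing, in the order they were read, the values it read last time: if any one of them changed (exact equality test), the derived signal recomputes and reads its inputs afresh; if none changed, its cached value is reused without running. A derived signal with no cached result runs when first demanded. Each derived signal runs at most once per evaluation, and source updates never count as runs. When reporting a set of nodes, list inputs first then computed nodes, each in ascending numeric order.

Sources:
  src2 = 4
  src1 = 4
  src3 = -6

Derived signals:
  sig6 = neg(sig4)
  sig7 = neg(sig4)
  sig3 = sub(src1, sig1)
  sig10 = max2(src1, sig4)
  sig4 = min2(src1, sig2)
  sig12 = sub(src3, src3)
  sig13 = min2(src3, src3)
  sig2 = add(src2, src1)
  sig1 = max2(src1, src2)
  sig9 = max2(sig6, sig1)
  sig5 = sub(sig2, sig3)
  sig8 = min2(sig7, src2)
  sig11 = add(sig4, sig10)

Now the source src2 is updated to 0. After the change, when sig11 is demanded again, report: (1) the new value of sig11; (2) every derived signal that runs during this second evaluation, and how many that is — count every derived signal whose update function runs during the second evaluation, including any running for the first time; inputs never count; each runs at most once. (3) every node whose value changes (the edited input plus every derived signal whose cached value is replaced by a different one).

sig11 now evaluates to 8.
Run set: sig2, sig4 (2 run).
Changed values: src2, sig2.
The important point: sig4 recomputes to an identical value, and the output ends up unchanged.

Initial pass — values computed on the first demand:
  sig2 = add(4, 4) = 8
  sig4 = min2(4, 8) = 4
  sig10 = max2(4, 4) = 4
  sig11 = add(4, 4) = 8

Second demand — change propagation:
  sig2: re-runs because src2 4->0; new result 4.
  sig4: re-runs because sig2 8->4; new result 4 (unchanged).
  sig10: re-examined; everything it read last time is the same (src1 unchanged, sig4 unchanged) — cache 4 kept, no run.
  sig11: re-examined; everything it read last time is the same (sig4 unchanged, sig10 unchanged) — cache 8 kept, no run.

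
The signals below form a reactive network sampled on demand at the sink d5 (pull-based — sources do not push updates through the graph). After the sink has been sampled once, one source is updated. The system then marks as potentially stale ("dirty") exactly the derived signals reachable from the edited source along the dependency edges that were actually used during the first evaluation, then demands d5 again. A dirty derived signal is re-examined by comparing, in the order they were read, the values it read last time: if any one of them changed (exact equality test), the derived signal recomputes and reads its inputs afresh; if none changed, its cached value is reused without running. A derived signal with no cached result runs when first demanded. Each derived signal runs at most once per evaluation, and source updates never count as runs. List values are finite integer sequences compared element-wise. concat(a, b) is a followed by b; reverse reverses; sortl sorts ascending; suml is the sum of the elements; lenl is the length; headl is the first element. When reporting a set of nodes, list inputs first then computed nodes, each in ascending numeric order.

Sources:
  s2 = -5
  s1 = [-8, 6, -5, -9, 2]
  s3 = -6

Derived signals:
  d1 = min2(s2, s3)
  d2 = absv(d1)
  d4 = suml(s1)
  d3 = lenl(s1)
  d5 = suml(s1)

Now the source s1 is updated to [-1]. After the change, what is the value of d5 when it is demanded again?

d5 now evaluates to -1.

Initial pass — values computed on the first demand:
  d5 = suml([-8, 6, -5, -9, 2]) = -14

Second demand — change propagation:
  d5: re-runs because s1 [-8, 6, -5, -9, 2]->[-1]; new result -1.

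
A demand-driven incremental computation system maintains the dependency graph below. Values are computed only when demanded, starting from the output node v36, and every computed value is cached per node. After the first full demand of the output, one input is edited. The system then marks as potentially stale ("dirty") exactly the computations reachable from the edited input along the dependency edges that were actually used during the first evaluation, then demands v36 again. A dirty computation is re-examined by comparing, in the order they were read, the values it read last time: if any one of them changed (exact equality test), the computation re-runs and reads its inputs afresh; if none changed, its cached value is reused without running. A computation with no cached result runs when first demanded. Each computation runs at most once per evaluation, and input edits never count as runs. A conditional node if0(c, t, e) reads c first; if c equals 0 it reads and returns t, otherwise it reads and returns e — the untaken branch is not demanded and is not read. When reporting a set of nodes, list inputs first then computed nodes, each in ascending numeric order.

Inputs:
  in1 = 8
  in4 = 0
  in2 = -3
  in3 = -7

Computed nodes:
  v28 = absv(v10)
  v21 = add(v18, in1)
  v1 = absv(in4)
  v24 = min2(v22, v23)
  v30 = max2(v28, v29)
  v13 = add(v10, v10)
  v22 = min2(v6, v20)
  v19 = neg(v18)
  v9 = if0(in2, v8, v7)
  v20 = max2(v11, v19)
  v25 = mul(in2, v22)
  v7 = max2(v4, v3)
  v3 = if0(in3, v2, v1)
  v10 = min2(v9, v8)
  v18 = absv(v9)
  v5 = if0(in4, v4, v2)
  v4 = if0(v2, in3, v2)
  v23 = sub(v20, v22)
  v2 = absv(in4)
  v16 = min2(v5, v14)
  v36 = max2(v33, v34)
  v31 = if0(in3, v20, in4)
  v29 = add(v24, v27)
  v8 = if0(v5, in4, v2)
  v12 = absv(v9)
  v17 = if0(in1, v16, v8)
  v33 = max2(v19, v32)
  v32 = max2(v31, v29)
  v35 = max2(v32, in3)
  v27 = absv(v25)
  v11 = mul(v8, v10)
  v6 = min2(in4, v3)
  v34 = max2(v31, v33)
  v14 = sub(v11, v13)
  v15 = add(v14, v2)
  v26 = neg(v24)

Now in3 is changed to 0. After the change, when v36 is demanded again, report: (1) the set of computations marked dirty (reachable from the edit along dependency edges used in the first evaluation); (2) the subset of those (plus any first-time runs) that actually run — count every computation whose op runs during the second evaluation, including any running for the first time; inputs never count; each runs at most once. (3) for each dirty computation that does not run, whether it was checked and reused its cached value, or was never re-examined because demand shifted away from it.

First evaluation (everything demanded from the output):
  v1 = absv(0) = 0
  v2 = absv(0) = 0
  v3 = if0(in3=-7 -> else branch v1) = 0
  v4 = if0(v2=0 -> then branch in3) = -7
  v5 = if0(in4=0 -> then branch v4) = -7
  v6 = min2(0, 0) = 0
  v7 = max2(-7, 0) = 0
  v8 = if0(v5=-7 -> else branch v2) = 0
  v9 = if0(in2=-3 -> else branch v7) = 0
  v10 = min2(0, 0) = 0
  v11 = mul(0, 0) = 0
  v18 = absv(0) = 0
  v19 = neg(0) = 0
  v20 = max2(0, 0) = 0
  v22 = min2(0, 0) = 0
  v23 = sub(0, 0) = 0
  v24 = min2(0, 0) = 0
  v25 = mul(-3, 0) = 0
  v27 = absv(0) = 0
  v29 = add(0, 0) = 0
  v31 = if0(in3=-7 -> else branch in4) = 0
  v32 = max2(0, 0) = 0
  v33 = max2(0, 0) = 0
  v34 = max2(0, 0) = 0
  v36 = max2(0, 0) = 0

Propagation after the edit:
  v3: runs — in3 -7->0; result 0 (same value as before).
  v4: runs — in3 -7->0; result 0.
  v5: runs — v4 -7->0; result 0.
  v6: checked — values it read are unchanged (in4 unchanged, v3 unchanged); reused cached 0 without running.
  v7: runs — v4 -7->0; result 0 (same value as before).
  v8: runs — v5 -7->0; result 0 (same value as before).
  v9: checked — values it read are unchanged (in2 unchanged, v7 unchanged); reused cached 0 without running.
  v10: checked — values it read are unchanged (v9 unchanged, v8 unchanged); reused cached 0 without running.
  v11: checked — values it read are unchanged (v8 unchanged, v10 unchanged); reused cached 0 without running.
  v18: checked — values it read are unchanged (v9 unchanged); reused cached 0 without running.
  v19: checked — values it read are unchanged (v18 unchanged); reused cached 0 without running.
  v20: checked — values it read are unchanged (v11 unchanged, v19 unchanged); reused cached 0 without running.
  v22: checked — values it read are unchanged (v6 unchanged, v20 unchanged); reused cached 0 without running.
  v23: checked — values it read are unchanged (v20 unchanged, v22 unchanged); reused cached 0 without running.
  v24: checked — values it read are unchanged (v22 unchanged, v23 unchanged); reused cached 0 without running.
  v25: checked — values it read are unchanged (in2 unchanged, v22 unchanged); reused cached 0 without running.
  v27: checked — values it read are unchanged (v25 unchanged); reused cached 0 without running.
  v29: checked — values it read are unchanged (v24 unchanged, v27 unchanged); reused cached 0 without running.
  v31: runs — in3 -7->0; result 0 (same value as before).
  v32: checked — values it read are unchanged (v31 unchanged, v29 unchanged); reused cached 0 without running.
  v33: checked — values it read are unchanged (v19 unchanged, v32 unchanged); reused cached 0 without running.
  v34: checked — values it read are unchanged (v31 unchanged, v33 unchanged); reused cached 0 without running.
  v36: checked — values it read are unchanged (v33 unchanged, v34 unchanged); reused cached 0 without running.

Key observation: the cutoff stops propagation at v6 — its inputs' values are unchanged, so it reuses its cache.

Marked dirty: v3, v4, v5, v6, v7, v8, v9, v10, v11, v18, v19, v20, v22, v23, v24, v25, v27, v29, v31, v32, v33, v34, v36.
Computations that run: v3, v4, v5, v7, v8, v31 — 6 in total.
Checked but reused from cache: v6, v9, v10, v11, v18, v19, v20, v22, v23, v24, v25, v27, v29, v32, v33, v34, v36.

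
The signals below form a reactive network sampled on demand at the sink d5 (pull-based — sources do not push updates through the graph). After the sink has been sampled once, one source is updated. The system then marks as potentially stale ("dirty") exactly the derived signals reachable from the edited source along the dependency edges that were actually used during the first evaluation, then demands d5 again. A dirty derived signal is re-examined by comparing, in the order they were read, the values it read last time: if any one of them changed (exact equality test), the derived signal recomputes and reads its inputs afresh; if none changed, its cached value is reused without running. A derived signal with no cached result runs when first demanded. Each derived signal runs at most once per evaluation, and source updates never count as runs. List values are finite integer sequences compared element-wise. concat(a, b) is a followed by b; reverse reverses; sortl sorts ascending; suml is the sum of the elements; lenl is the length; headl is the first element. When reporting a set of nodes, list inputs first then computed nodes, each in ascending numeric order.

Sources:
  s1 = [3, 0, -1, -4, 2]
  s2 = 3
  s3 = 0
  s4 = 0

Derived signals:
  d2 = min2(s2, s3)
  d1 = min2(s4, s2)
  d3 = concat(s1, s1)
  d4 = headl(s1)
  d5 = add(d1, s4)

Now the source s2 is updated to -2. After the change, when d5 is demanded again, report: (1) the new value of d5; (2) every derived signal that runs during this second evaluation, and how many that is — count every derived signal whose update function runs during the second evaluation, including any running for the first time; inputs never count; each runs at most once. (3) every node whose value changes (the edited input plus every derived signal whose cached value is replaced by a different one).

d5 now evaluates to -2.
Run set: d1, d5 (2 run).
Changed values: s2, d1, d5.

Initial pass — values computed on the first demand:
  d1 = min2(0, 3) = 0
  d5 = add(0, 0) = 0

Second demand — change propagation:
  d1: re-runs because s2 3->-2; new result -2.
  d5: re-runs because d1 0->-2; new result -2.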